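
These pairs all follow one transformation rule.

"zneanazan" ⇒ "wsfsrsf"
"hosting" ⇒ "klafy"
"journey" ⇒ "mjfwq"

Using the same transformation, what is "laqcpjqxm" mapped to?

iuhbipe

The rule is to shift every letter 8 places backward in the alphabet (wrapping around), then delete the first 2 characters.
Starting from "laqcpjqxm": after the first operation, "dsiuhbipe"; after the second, "iuhbipe".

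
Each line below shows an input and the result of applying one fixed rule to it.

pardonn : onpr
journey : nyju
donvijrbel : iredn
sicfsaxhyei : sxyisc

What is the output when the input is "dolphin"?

Rule — keep every other character starting from the first (positions 1st, 3rd, 5th, ...), then move the first 2 characters to the end (rotate left by 2).
Starting from "dolphin": after the first operation, "dlhn"; after the second, "hndl".

hndl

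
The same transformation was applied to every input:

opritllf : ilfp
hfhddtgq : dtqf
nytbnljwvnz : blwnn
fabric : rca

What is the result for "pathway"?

What's happening: move the first 2 characters to the end (rotate left by 2), then keep every other character starting from the second (positions 2nd, 4th, 6th, ...).
For "pathway", step one produces "thwaypa"; step two turns that into "hap".

hap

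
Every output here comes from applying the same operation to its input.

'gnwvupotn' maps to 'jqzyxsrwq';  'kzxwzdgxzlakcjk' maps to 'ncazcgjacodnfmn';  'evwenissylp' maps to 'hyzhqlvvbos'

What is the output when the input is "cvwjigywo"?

fyzmljbzr

Each output is the input with this applied: shift every letter 3 places forward in the alphabet (wrapping around).
Doing the same to "cvwjigywo": "fyzmljbzr".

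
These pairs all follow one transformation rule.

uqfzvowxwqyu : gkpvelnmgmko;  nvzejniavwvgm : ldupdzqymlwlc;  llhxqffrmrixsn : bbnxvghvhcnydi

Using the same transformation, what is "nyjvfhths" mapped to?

Rule — swap each adjacent pair of characters (1↔2, 3↔4, ...), then shift every letter 10 places backward in the alphabet (wrapping around).
On "nyjvfhths": the first step gives "ynvjhfhts", and the second then gives "odlzxvxji".

odlzxvxji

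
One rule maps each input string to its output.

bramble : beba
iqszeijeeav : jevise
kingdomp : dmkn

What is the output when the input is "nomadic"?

The transformation: keep every other character starting from the first (positions 1st, 3rd, 5th, ...), then swap the front and back halves of the string.
Applying both steps to "nomadic": "nmdc", then "dcnm".
(Check on "bramble": → "babe" → "beba" ✓)

dcnm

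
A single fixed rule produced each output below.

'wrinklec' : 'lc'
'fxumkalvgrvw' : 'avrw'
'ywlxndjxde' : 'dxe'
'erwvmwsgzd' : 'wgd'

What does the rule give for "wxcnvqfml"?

qm

The transformation: keep every other character starting from the second (positions 2nd, 4th, 6th, ...), then delete the first 2 characters.
Working it through for "wxcnvqfml": intermediate "xnqm", final "qm".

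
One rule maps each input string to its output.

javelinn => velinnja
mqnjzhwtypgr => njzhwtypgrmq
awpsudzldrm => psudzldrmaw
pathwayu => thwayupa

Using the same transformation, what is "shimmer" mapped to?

The pattern: move the first 2 characters to the end (rotate left by 2).
"shimmer" → "immersh".

immersh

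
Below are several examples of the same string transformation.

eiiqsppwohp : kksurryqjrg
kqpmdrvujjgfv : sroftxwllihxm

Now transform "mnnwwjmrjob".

The rule is to shift every letter 2 places forward in the alphabet (wrapping around), then move the first character to the end.
Doing the same to "mnnwwjmrjob": "ppyylotlqdo".

ppyylotlqdo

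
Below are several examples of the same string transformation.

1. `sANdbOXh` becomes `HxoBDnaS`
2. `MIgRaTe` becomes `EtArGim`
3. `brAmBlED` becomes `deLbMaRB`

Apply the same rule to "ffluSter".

Rule — reverse the string, then flip the case of every letter.
Doing the same to "ffluSter": "RETsULFF".

RETsULFF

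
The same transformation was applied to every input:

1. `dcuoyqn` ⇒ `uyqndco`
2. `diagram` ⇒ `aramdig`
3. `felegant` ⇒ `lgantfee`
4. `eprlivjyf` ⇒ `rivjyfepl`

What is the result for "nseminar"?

In each case the input is transformed by: move the first 3 characters to the end (rotate left by 3), then swap the first and last characters.
On "nseminar": the first step gives "minarnse", and the second then gives "einarnsm".

einarnsm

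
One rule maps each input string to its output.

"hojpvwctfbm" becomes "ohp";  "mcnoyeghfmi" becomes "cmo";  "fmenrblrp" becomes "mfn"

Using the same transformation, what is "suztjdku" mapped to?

ust

Each output is the input with this applied: swap each adjacent pair of characters (1↔2, 3↔4, ...), then keep only the first 3 characters.
On "suztjdku" that produces "ust".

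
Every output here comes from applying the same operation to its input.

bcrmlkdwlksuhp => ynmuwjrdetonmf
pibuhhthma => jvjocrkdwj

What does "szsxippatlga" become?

The transformation: swap the front and back halves of the string, then shift every letter 2 places forward in the alphabet (wrapping around).
"szsxippatlga" → "patlgaszsxip" → "rcvnicubuzkr".

rcvnicubuzkr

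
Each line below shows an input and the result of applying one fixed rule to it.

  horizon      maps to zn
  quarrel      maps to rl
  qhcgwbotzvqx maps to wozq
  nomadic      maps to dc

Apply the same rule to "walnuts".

us

In each case the input is transformed by: keep every other character starting from the first (positions 1st, 3rd, 5th, ...), then delete the first 2 characters.
On "walnuts": the first step gives "wlus", and the second then gives "us".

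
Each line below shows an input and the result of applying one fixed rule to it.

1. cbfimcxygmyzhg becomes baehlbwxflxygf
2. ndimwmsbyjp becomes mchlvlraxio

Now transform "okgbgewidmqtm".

njfafdvhclpsl

What's happening: shift every letter 1 place backward in the alphabet (wrapping around).
Doing the same to "okgbgewidmqtm": "njfafdvhclpsl".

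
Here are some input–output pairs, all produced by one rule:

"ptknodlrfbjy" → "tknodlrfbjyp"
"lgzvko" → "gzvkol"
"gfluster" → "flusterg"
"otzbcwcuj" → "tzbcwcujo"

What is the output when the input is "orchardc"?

What's happening: move the first character to the end.
On "orchardc" that produces "rchardco".

rchardco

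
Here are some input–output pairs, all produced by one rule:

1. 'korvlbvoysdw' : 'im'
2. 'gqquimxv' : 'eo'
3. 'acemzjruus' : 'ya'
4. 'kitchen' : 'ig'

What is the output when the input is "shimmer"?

Rule — shift every letter 2 places backward in the alphabet (wrapping around), then keep only the first 2 characters.
On "shimmer": the first step gives "qfgkkcp", and the second then gives "qf".
(Check on "gqquimxv": → "eoosgkvt" → "eo" ✓)

qf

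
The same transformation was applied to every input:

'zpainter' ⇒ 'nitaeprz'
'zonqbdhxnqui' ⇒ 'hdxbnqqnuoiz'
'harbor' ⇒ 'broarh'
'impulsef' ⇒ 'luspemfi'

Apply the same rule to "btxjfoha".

The transformation: swap the front and back halves of the string, then take characters alternately from the front and the back (1st, last, 2nd, 2nd-last, ...).
For "btxjfoha", step one produces "fohabtxj"; step two turns that into "fjoxhtab".

fjoxhtab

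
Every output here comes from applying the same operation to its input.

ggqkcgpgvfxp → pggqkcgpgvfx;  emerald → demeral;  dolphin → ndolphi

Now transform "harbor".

rharbo

The pattern: move the last character to the front.
For "harbor" the result is "rharbo".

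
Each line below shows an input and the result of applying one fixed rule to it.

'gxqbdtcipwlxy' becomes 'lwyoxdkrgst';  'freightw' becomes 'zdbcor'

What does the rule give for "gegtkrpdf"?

What's happening: shift every letter 5 places backward in the alphabet (wrapping around), then delete the first 2 characters.
Starting from "gegtkrpdf": after the first operation, "bzbofmkya"; after the second, "bofmkya".

bofmkya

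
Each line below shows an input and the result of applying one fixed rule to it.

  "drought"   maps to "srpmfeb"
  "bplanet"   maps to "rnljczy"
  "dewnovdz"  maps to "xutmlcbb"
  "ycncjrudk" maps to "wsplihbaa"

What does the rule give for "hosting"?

Looking at the pairs, the operation is to sort the characters into reverse alphabetical order, then shift every letter 2 places backward in the alphabet (wrapping around).
Starting from "hosting": after the first operation, "tsonihg"; after the second, "rqmlgfe".

rqmlgfe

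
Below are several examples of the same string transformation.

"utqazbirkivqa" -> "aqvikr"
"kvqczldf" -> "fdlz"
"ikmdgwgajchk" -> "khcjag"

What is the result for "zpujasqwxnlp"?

plnxwq

The transformation: take characters alternately from the front and the back (1st, last, 2nd, 2nd-last, ...), then keep every other character starting from the second (positions 2nd, 4th, 6th, ...).
For "zpujasqwxnlp", step one produces "zpplunjxawsq"; step two turns that into "plnxwq".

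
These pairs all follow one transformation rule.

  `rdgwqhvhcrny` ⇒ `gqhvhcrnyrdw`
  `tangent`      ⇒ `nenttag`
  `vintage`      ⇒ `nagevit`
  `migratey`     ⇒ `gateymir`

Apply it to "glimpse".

ipseglm

The transformation: move the first 3 characters to the end (rotate left by 3), then swap the first and last characters.
For "glimpse", step one produces "mpsegli"; step two turns that into "ipseglm".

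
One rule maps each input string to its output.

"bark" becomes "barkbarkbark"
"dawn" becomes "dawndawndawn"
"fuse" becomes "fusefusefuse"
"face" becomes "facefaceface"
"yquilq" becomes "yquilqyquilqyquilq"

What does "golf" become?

The rule is to write the whole string 3 times in a row.
Applying that to "golf" gives "golfgolfgolf".

golfgolfgolf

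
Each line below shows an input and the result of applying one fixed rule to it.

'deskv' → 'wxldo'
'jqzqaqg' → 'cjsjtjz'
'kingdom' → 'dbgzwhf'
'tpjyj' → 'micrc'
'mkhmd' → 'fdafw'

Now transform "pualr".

The rule is to shift every letter 7 places backward in the alphabet (wrapping around).
So "pualr" becomes "intek".

intek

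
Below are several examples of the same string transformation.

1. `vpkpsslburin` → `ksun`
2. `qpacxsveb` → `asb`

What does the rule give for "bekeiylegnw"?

The transformation: keep one character in every 3, starting at position 3 (positions 3rd, 6th, 9th, ...).
On "bekeiylegnw" that produces "kyg".

kyg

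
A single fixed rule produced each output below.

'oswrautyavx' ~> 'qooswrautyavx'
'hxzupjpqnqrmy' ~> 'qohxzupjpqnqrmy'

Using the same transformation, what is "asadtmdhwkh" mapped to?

The pattern: prepend "qo".
Applying that to "asadtmdhwkh" gives "qoasadtmdhwkh".

qoasadtmdhwkh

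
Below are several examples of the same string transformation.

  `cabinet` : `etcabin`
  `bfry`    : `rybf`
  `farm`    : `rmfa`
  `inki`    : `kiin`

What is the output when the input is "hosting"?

nghosti

The transformation: move the last 2 characters to the front (rotate right by 2).
For "hosting" the result is "nghosti".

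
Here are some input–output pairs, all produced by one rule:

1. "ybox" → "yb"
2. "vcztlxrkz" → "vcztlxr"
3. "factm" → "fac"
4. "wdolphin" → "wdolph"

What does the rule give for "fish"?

The pattern: delete the last 2 characters.
On "fish" that produces "fi".

fi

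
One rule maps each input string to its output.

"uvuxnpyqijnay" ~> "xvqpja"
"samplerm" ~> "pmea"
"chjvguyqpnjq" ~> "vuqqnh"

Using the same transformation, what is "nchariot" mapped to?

tica

In each case the input is transformed by: keep every other character starting from the second (positions 2nd, 4th, 6th, ...), then sort the characters into reverse alphabetical order.
Starting from "nchariot": after the first operation, "cait"; after the second, "tica".
(Check on "uvuxnpyqijnay": → "vxpqja" → "xvqpja" ✓)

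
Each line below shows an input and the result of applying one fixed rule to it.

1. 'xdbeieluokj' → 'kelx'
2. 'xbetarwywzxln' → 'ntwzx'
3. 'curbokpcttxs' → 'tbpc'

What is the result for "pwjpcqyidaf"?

What's happening: keep one character in every 3, starting at position 1 (positions 1st, 4th, 7th, ...), then swap the first and last characters.
On "pwjpcqyidaf": the first step gives "ppya", and the second then gives "apyp".

apyp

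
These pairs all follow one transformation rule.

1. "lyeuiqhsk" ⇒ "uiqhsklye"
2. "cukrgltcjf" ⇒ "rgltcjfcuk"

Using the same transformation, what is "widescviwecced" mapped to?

The transformation: move the first 3 characters to the end (rotate left by 3).
So "widescviwecced" becomes "escviweccedwid".

escviweccedwid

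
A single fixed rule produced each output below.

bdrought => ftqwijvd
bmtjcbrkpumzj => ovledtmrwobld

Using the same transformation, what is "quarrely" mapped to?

The pattern: shift every letter 2 places forward in the alphabet (wrapping around), then move the first character to the end.
"quarrely" → "swcttgna" → "wcttgnas".

wcttgnas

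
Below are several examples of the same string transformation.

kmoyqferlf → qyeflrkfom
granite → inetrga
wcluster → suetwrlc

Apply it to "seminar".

niraesm

Rule — move the first 3 characters to the end (rotate left by 3), then swap each adjacent pair of characters (1↔2, 3↔4, ...).
Starting from "seminar": after the first operation, "inarsem"; after the second, "niraesm".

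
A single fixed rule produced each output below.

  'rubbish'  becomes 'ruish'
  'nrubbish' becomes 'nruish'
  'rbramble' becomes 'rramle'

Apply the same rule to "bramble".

Each output is the input with this applied: remove every "b".
"bramble" → "ramle".

ramle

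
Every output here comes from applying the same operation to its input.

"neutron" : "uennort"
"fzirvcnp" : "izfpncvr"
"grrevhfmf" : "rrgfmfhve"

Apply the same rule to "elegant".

eletnag

The rule is to reverse the string, then move the last 3 characters to the front (rotate right by 3).
Starting from "elegant": after the first operation, "tnagele"; after the second, "eletnag".
(Check on "neutron": → "nortuen" → "uennort" ✓)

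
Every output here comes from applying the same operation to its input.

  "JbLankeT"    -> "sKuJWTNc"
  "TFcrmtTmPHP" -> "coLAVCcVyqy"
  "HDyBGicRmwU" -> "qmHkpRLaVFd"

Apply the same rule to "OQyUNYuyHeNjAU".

xzHdwhDHqNwSjd

The pattern: shift every letter 9 places forward in the alphabet (wrapping around), then flip the case of every letter.
"OQyUNYuyHeNjAU" → "XZhDWHdhQnWsJD" → "xzHdwhDHqNwSjd".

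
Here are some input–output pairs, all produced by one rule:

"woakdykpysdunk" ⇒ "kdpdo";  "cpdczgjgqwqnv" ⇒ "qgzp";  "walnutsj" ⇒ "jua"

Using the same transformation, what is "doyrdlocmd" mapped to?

cdo

The transformation: keep one character in every 3, starting at position 2 (positions 2nd, 5th, 8th, ...), then reverse the string.
On "doyrdlocmd" that produces "cdo".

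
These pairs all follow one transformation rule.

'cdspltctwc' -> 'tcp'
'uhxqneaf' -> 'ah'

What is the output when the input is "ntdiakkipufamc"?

umta

In each case the input is transformed by: swap the front and back halves of the string, then keep one character in every 3, starting at position 3 (positions 3rd, 6th, 9th, ...).
On "ntdiakkipufamc": the first step gives "ipufamcntdiakk", and the second then gives "umta".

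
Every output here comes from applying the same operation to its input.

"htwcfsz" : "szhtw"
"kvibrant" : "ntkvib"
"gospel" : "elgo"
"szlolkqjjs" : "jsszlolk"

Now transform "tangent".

nttan

Each output is the input with this applied: move the last 2 characters to the front (rotate right by 2), then delete the last 2 characters.
For "tangent", step one produces "nttange"; step two turns that into "nttan".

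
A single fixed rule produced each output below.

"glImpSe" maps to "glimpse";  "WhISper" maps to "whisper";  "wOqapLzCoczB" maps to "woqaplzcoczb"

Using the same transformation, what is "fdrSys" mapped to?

fdrsys

What's happening: convert every letter to lowercase.
"fdrSys" → "fdrsys".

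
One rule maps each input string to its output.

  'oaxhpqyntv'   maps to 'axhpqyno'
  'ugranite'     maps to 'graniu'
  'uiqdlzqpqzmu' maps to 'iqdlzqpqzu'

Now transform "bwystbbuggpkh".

wystbbuggpb

Looking at the pairs, the operation is to delete the last 2 characters, then move the first character to the end.
Applying both steps to "bwystbbuggpkh": "bwystbbuggp", then "wystbbuggpb".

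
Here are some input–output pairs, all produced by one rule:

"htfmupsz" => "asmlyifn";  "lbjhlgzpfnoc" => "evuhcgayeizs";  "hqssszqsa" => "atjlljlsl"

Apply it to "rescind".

In each case the input is transformed by: shift every letter 7 places backward in the alphabet (wrapping around), then take characters alternately from the front and the back (1st, last, 2nd, 2nd-last, ...).
Applying both steps to "rescind": "kxlvbgw", then "kwxglbv".
(Check on "htfmupsz": → "amyfnils" → "asmlyifn" ✓)

kwxglbv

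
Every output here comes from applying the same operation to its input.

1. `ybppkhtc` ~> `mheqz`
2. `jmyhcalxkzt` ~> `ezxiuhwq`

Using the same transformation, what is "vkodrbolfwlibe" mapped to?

aoylictifyb

Each output is the input with this applied: delete the first 3 characters, then shift every letter 3 places backward in the alphabet (wrapping around).
For "vkodrbolfwlibe", step one produces "drbolfwlibe"; step two turns that into "aoylictifyb".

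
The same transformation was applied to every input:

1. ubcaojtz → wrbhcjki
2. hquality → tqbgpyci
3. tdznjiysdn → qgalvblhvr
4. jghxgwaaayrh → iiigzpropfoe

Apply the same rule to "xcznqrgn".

yzovfkhv

In each case the input is transformed by: swap the front and back halves of the string, then shift every letter 8 places forward in the alphabet (wrapping around).
Working it through for "xcznqrgn": intermediate "qrgnxczn", final "yzovfkhv".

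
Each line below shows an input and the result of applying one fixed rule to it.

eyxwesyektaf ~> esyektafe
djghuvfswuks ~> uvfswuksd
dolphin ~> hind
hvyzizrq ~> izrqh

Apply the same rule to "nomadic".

dicn

Looking at the pairs, the operation is to move the first character to the end, then delete the first 3 characters.
Working it through for "nomadic": intermediate "omadicn", final "dicn".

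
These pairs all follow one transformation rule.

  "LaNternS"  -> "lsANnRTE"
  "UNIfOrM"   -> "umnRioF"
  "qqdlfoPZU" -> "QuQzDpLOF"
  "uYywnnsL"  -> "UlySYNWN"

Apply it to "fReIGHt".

FTrhEgi

What's happening: flip the case of every letter, then take characters alternately from the front and the back (1st, last, 2nd, 2nd-last, ...).
Applying both steps to "fReIGHt": "FrEighT", then "FTrhEgi".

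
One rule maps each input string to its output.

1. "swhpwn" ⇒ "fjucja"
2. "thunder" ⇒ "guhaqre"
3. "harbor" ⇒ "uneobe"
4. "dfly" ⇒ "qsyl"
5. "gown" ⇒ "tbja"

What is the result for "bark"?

onex

In each case the input is transformed by: shift every letter 13 places forward in the alphabet (wrapping around) — i.e. ROT13.
On "bark" that produces "onex".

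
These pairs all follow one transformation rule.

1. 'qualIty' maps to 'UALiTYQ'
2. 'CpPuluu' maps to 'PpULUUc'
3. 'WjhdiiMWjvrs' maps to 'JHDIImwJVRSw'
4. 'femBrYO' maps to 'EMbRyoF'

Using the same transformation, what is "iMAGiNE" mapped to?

magIneI

In each case the input is transformed by: move the first character to the end, then flip the case of every letter.
Working it through for "iMAGiNE": intermediate "MAGiNEi", final "magIneI".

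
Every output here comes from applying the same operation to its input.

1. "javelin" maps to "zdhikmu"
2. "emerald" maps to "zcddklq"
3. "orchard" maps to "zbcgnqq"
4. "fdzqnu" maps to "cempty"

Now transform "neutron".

The transformation: sort the characters into alphabetical order, then shift every letter 1 place backward in the alphabet (wrapping around).
"neutron" → "ennortu" → "dmmnqst".

dmmnqst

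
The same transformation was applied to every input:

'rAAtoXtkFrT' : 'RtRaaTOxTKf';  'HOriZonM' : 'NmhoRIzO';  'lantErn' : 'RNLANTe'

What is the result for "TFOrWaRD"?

What's happening: flip the case of every letter, then move the last 2 characters to the front (rotate right by 2).
On "TFOrWaRD": the first step gives "tfoRwArd", and the second then gives "rdtfoRwA".

rdtfoRwA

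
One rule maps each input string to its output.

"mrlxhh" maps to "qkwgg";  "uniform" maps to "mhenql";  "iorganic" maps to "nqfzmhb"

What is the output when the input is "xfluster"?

The pattern: delete the first character, then shift every letter 1 place backward in the alphabet (wrapping around).
On "xfluster": the first step gives "fluster", and the second then gives "ektrsdq".

ektrsdq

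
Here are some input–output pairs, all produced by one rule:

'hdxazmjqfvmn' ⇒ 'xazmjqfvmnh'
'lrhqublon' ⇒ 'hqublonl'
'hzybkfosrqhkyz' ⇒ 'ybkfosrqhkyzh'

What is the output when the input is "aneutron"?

What's happening: move the first 2 characters to the end (rotate left by 2), then delete the last character.
"aneutron" → "eutronan" → "eutrona".
(Check on "lrhqublon": → "hqublonlr" → "hqublonl" ✓)

eutrona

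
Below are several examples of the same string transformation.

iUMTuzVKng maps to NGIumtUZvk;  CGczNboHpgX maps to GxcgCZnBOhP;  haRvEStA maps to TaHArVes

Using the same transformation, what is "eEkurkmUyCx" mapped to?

In each case the input is transformed by: move the last 2 characters to the front (rotate right by 2), then flip the case of every letter.
Applying that to "eEkurkmUyCx" gives "cXEeKURKMuY".

cXEeKURKMuY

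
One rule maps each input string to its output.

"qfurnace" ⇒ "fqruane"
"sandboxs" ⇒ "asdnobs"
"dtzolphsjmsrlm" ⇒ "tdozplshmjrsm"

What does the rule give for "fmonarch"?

In each case the input is transformed by: swap each adjacent pair of characters (1↔2, 3↔4, ...), then delete the last character.
Applying both steps to "fmonarch": "mfnorahc", then "mfnorah".
(Check on "dtzolphsjmsrlm": → "tdozplshmjrsml" → "tdozplshmjrsm" ✓)

mfnorah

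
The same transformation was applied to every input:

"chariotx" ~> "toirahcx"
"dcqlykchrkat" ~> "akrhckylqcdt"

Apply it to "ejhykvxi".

xvkyhjei

Rule — move the last character to the front, then reverse the string.
Applying both steps to "ejhykvxi": "iejhykvx", then "xvkyhjei".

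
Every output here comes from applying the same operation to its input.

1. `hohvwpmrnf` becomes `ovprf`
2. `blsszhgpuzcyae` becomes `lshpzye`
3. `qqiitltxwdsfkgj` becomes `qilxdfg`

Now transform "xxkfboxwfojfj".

In each case the input is transformed by: keep every other character starting from the second (positions 2nd, 4th, 6th, ...).
Applying that to "xxkfboxwfojfj" gives "xfowof".

xfowof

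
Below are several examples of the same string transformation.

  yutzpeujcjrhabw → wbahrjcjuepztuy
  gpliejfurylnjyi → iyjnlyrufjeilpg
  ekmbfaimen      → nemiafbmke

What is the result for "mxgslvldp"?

pdlvlsgxm

The pattern: reverse the string.
Doing the same to "mxgslvldp": "pdlvlsgxm".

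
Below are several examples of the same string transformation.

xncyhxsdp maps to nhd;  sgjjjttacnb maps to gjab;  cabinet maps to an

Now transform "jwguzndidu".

wzi

Looking at the pairs, the operation is to keep one character in every 3, starting at position 2 (positions 2nd, 5th, 8th, ...).
Applying that to "jwguzndidu" gives "wzi".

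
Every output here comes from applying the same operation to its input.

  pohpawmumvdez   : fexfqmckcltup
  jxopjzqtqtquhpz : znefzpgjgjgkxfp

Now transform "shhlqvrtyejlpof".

In each case the input is transformed by: shift every letter 10 places backward in the alphabet (wrapping around).
Doing the same to "shhlqvrtyejlpof": "ixxbglhjouzbfev".

ixxbglhjouzbfev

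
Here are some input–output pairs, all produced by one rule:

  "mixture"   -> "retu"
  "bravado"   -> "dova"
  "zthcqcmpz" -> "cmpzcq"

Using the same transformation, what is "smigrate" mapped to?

ategr

The transformation: delete the first 3 characters, then move the first 2 characters to the end (rotate left by 2).
On "smigrate": the first step gives "grate", and the second then gives "ategr".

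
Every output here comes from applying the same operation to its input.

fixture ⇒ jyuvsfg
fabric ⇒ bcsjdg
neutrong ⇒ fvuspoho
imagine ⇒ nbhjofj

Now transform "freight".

The rule is to move the first character to the end, then shift every letter 1 place forward in the alphabet (wrapping around).
Applying that to "freight" gives "sfjhiug".

sfjhiug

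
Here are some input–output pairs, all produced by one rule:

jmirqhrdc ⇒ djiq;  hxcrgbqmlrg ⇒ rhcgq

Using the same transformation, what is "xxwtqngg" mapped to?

gxwq

In each case the input is transformed by: move the last 3 characters to the front (rotate right by 3), then keep every other character starting from the second (positions 2nd, 4th, 6th, ...).
Applying both steps to "xxwtqngg": "nggxxwtq", then "gxwq".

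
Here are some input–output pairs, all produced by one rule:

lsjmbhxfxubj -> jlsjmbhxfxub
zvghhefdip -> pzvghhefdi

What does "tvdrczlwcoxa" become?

atvdrczlwcox

Rule — move the last character to the front.
"tvdrczlwcoxa" → "atvdrczlwcox".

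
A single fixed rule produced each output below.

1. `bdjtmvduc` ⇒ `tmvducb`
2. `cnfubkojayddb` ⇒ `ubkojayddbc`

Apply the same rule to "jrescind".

scindj

Rule — move the first 3 characters to the end (rotate left by 3), then delete the last 2 characters.
Applying both steps to "jrescind": "scindjre", then "scindj".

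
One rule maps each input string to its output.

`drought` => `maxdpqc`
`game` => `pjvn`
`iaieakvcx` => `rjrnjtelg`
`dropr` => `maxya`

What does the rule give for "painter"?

Rule — shift every letter 9 places forward in the alphabet (wrapping around).
So "painter" becomes "yjrwcna".

yjrwcna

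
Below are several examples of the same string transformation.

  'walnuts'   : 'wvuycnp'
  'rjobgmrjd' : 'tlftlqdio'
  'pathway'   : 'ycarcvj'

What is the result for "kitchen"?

jgpmkve

The pattern: move the last 3 characters to the front (rotate right by 3), then shift every letter 2 places forward in the alphabet (wrapping around).
Working it through for "kitchen": intermediate "henkitc", final "jgpmkve".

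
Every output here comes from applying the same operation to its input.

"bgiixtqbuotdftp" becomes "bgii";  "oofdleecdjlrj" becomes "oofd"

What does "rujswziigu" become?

The pattern: keep only the first 4 characters.
"rujswziigu" → "rujs".

rujs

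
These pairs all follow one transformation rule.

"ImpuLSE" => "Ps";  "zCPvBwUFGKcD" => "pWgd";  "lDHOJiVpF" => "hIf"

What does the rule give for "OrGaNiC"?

gI

The pattern: keep one character in every 3, starting at position 3 (positions 3rd, 6th, 9th, ...), then flip the case of every letter.
For "OrGaNiC", step one produces "Gi"; step two turns that into "gI".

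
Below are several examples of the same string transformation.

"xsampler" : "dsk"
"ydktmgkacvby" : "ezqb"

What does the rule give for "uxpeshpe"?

akv

The transformation: keep one character in every 3, starting at position 1 (positions 1st, 4th, 7th, ...), then shift every letter 6 places forward in the alphabet (wrapping around).
Applying both steps to "uxpeshpe": "uep", then "akv".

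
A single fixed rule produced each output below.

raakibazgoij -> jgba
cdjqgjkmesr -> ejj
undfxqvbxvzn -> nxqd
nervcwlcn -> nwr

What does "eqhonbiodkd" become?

dbh

The transformation: keep one character in every 3, starting at position 3 (positions 3rd, 6th, 9th, ...), then reverse the string.
Starting from "eqhonbiodkd": after the first operation, "hbd"; after the second, "dbh".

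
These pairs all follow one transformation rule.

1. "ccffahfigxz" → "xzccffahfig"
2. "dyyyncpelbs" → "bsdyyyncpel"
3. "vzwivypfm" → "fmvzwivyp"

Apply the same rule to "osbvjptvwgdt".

In each case the input is transformed by: move the last 2 characters to the front (rotate right by 2).
Doing the same to "osbvjptvwgdt": "dtosbvjptvwg".

dtosbvjptvwg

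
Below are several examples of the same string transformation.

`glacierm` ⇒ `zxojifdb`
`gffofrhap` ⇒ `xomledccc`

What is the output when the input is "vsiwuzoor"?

wtsrpollf

Looking at the pairs, the operation is to shift every letter 3 places backward in the alphabet (wrapping around), then sort the characters into reverse alphabetical order.
So "vsiwuzoor" becomes "wtsrpollf".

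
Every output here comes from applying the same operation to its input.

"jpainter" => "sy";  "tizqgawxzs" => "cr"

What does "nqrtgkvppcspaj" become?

The rule is to shift every letter 9 places forward in the alphabet (wrapping around), then keep only the first 2 characters.
Working it through for "nqrtgkvppcspaj": intermediate "wzacpteyylbyjs", final "wz".

wz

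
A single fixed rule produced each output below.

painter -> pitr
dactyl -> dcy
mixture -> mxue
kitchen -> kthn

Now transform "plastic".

patc

Looking at the pairs, the operation is to keep every other character starting from the first (positions 1st, 3rd, 5th, ...).
"plastic" → "patc".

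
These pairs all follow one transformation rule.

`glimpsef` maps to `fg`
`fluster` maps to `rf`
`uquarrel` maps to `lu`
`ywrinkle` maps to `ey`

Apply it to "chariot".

The pattern: move the last character to the front, then keep only the first 2 characters.
Applying that to "chariot" gives "tc".

tc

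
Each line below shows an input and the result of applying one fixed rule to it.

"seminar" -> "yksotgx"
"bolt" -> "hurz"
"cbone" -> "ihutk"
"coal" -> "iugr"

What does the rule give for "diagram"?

Rule — shift every letter 6 places forward in the alphabet (wrapping around).
"diagram" → "jogmxgs".

jogmxgs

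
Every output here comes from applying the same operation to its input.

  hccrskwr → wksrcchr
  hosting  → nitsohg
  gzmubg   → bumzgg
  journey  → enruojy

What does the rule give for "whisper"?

epsihwr

The transformation: move the last character to the front, then reverse the string.
On "whisper": the first step gives "rwhispe", and the second then gives "epsihwr".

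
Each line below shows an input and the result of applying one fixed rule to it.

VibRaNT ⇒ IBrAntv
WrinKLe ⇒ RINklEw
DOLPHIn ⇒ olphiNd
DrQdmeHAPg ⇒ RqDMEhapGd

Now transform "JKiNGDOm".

In each case the input is transformed by: flip the case of every letter, then move the first character to the end.
Applying both steps to "JKiNGDOm": "jkIngdoM", then "kIngdoMj".

kIngdoMj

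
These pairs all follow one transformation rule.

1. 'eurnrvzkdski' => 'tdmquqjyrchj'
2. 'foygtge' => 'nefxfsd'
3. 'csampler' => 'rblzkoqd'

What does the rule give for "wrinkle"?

What's happening: shift every letter 1 place backward in the alphabet (wrapping around), then swap each adjacent pair of characters (1↔2, 3↔4, ...).
For "wrinkle" the result is "qvmhkjd".

qvmhkjd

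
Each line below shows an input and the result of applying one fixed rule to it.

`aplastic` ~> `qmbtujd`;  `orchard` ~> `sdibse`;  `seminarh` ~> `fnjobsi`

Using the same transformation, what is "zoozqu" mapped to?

Each output is the input with this applied: shift every letter 1 place forward in the alphabet (wrapping around), then delete the first character.
"zoozqu" → "apparv" → "pparv".

pparv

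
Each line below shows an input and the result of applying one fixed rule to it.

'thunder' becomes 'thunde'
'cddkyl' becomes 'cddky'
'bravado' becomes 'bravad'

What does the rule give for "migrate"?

Rule — delete the last character.
Applying that to "migrate" gives "migrat".

migrat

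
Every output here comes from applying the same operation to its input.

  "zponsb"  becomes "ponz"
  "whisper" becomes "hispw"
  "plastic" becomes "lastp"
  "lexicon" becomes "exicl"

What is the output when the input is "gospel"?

ospg

In each case the input is transformed by: delete the last 2 characters, then move the first character to the end.
"gospel" → "gosp" → "ospg".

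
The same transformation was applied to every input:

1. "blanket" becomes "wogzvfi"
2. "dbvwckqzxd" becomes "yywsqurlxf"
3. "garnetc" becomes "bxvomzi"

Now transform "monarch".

Looking at the pairs, the operation is to shift every letter 5 places backward in the alphabet (wrapping around), then take characters alternately from the front and the back (1st, last, 2nd, 2nd-last, ...).
Working it through for "monarch": intermediate "hjivmxc", final "hcjximv".

hcjximv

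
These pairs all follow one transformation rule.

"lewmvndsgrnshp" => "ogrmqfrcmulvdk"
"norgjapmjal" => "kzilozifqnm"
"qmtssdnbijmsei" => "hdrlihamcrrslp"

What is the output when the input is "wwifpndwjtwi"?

hvsivcmoehvv

The rule is to shift every letter 1 place backward in the alphabet (wrapping around), then reverse the string.
"wwifpndwjtwi" → "vvheomcvisvh" → "hvsivcmoehvv".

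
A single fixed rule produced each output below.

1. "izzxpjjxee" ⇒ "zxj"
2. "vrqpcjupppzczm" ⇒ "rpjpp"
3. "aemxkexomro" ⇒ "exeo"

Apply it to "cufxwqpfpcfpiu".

uxqfc

Each output is the input with this applied: delete the last 3 characters, then keep every other character starting from the second (positions 2nd, 4th, 6th, ...).
"cufxwqpfpcfpiu" → "uxqfc".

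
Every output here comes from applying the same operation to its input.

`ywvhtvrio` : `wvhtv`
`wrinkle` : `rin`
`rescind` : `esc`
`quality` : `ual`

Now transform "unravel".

Looking at the pairs, the operation is to delete the first character, then delete the last 3 characters.
Applying both steps to "unravel": "nravel", then "nra".

nra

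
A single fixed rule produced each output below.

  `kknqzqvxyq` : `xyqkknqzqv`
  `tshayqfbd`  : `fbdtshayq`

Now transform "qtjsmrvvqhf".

qhfqtjsmrvv

Rule — move the last 3 characters to the front (rotate right by 3).
Doing the same to "qtjsmrvvqhf": "qhfqtjsmrvv".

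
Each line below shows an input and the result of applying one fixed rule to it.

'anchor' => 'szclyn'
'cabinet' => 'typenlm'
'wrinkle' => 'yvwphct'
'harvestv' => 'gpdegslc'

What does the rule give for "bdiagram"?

Rule — move the first 3 characters to the end (rotate left by 3), then shift every letter 11 places forward in the alphabet (wrapping around).
Applying that to "bdiagram" gives "lrclxmot".

lrclxmot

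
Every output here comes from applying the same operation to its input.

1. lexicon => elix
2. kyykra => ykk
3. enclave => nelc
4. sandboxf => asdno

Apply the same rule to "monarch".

oman

The pattern: swap each adjacent pair of characters (1↔2, 3↔4, ...), then delete the last 3 characters.
On "monarch": the first step gives "omancrh", and the second then gives "oman".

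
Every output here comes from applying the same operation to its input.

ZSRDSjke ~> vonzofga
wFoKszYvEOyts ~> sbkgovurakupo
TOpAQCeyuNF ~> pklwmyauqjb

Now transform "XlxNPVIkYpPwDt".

What's happening: shift every letter 4 places backward in the alphabet (wrapping around), then convert every letter to lowercase.
For "XlxNPVIkYpPwDt" the result is "thtjlregullszp".

thtjlregullszp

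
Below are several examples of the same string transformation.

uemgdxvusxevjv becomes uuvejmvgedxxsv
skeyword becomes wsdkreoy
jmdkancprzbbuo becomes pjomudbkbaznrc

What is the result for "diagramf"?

rdfimaag

In each case the input is transformed by: take characters alternately from the front and the back (1st, last, 2nd, 2nd-last, ...), then move the last character to the front.
"diagramf" → "dfimaagr" → "rdfimaag".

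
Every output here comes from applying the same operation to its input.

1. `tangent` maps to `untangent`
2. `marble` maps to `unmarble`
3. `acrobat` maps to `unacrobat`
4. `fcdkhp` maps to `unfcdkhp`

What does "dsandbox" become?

The transformation: prepend "un".
Doing the same to "dsandbox": "undsandbox".

undsandbox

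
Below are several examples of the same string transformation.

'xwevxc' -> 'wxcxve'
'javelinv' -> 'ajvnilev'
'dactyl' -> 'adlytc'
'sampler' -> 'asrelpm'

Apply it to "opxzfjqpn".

ponpqjfzx

The pattern: reverse the string, then move the last 2 characters to the front (rotate right by 2).
On "opxzfjqpn": the first step gives "npqjfzxpo", and the second then gives "ponpqjfzx".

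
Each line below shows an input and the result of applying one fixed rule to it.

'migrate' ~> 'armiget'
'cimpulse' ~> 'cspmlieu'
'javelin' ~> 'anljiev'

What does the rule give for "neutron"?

The transformation: sort the characters into reverse alphabetical order, then swap the first and last characters.
On "neutron": the first step gives "utronne", and the second then gives "etronnu".

etronnu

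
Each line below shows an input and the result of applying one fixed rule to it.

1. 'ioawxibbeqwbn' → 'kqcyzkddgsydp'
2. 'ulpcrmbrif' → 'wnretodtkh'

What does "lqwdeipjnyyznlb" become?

The rule is to shift every letter 2 places forward in the alphabet (wrapping around).
Applying that to "lqwdeipjnyyznlb" gives "nsyfgkrlpaabpnd".

nsyfgkrlpaabpnd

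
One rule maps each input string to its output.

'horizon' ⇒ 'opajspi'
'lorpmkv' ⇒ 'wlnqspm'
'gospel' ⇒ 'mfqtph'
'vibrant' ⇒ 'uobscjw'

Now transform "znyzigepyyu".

vzzqfhjazoa

Each output is the input with this applied: shift every letter 1 place forward in the alphabet (wrapping around), then reverse the string.
Applying that to "znyzigepyyu" gives "vzzqfhjazoa".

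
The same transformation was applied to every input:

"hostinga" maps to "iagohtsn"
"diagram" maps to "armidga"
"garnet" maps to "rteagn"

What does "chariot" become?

The pattern: swap each adjacent pair of characters (1↔2, 3↔4, ...), then move the last 3 characters to the front (rotate right by 3).
Working it through for "chariot": intermediate "hcraoit", final "oithcra".

oithcra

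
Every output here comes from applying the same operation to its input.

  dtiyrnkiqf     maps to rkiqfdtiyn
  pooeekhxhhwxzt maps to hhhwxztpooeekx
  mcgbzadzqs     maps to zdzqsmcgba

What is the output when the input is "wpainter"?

The transformation: swap the front and back halves of the string, then swap the first and last characters.
"wpainter" → "nterwpai" → "iterwpan".

iterwpan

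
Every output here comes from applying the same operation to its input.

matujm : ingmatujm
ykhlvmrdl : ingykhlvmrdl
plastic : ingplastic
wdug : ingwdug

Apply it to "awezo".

The pattern: prepend "ing".
Doing the same to "awezo": "ingawezo".

ingawezo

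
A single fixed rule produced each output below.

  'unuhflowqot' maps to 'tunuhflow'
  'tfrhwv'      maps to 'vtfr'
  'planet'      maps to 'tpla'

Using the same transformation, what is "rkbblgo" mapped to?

orkbb

What's happening: move the last character to the front, then delete the last 2 characters.
For "rkbblgo", step one produces "orkbblg"; step two turns that into "orkbb".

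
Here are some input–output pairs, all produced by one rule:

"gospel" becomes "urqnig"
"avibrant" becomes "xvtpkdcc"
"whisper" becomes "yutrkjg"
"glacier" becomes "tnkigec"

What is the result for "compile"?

rqonkge

In each case the input is transformed by: shift every letter 2 places forward in the alphabet (wrapping around), then sort the characters into reverse alphabetical order.
So "compile" becomes "rqonkge".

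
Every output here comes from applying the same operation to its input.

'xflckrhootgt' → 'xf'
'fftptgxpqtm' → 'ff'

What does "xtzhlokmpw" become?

xt

Each output is the input with this applied: keep only the first 2 characters.
Doing the same to "xtzhlokmpw": "xt".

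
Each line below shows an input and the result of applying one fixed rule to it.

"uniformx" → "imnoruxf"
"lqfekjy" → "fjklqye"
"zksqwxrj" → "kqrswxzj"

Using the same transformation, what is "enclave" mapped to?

ceelnva

In each case the input is transformed by: sort the characters into alphabetical order, then move the first character to the end.
"enclave" → "aceelnv" → "ceelnva".
(Check on "zksqwxrj": → "jkqrswxz" → "kqrswxzj" ✓)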